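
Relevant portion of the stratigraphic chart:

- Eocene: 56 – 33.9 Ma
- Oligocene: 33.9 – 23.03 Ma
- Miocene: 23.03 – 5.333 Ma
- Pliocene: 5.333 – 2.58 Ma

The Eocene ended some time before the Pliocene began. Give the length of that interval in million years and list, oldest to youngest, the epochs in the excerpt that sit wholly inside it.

The Eocene closes at 33.9 Ma and the Pliocene opens at 5.333 Ma, so the interval is 33.9 − 5.333 = 28.567 Myr.
An epoch fits inside if it starts at or after 33.9 Ma and ends at or before 5.333 Ma; oldest first that gives Oligocene, Miocene.

28.567 million years; Oligocene, Miocene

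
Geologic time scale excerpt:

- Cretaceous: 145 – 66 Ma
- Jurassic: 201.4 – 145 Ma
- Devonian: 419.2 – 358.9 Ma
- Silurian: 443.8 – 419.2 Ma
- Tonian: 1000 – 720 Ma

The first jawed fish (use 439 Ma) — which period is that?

Silurian

439 Ma lies between 443.8 and 419.2 Ma, so it falls in the Silurian.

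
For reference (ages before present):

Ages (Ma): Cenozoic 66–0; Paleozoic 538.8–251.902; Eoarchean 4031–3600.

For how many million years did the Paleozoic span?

538.8 − 251.902 = 286.898 million years.

286.898 million years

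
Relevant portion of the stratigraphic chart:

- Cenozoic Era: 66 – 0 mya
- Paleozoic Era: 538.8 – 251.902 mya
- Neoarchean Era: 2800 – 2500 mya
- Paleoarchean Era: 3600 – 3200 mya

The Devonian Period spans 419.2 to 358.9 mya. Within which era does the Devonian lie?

The Devonian (419.2–358.9 Ma) lies entirely within 538.8–251.902 Ma, the Paleozoic Era.

Paleozoic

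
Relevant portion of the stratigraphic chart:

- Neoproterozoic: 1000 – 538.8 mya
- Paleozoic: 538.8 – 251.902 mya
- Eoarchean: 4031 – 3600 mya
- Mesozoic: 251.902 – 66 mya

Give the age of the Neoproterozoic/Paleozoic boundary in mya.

538.8 mya

The Neoproterozoic ends and the Paleozoic begins at 538.8 mya.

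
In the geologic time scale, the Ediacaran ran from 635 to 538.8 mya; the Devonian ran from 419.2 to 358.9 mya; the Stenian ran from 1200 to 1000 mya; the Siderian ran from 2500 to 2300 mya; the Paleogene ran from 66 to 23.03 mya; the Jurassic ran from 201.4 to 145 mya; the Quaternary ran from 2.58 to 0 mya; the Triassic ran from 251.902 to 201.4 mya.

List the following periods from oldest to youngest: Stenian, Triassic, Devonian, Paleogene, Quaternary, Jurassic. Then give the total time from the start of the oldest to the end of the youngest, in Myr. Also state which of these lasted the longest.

From the excerpt: Stenian 1200–1000; Triassic 251.902–201.4; Devonian 419.2–358.9; Paleogene 66–23.03; Quaternary 2.58–0; Jurassic 201.4–145 (Ma).
Larger Ma is earlier, so the oldest is Stenian and the youngest is Quaternary; oldest to youngest: Stenian, Devonian, Triassic, Jurassic, Paleogene, Quaternary.
Oldest start 1200 minus youngest end 0 gives 1200 Myr overall.
Individual lengths (start − end): Triassic 50.502; Paleogene 42.97; Devonian 60.3; Stenian 200; Quaternary 2.58; Jurassic 56.4. The largest is Stenian at 200 Myr.

Stenian → Devonian → Triassic → Jurassic → Paleogene → Quaternary; total span 1200 Myr; longest is Stenian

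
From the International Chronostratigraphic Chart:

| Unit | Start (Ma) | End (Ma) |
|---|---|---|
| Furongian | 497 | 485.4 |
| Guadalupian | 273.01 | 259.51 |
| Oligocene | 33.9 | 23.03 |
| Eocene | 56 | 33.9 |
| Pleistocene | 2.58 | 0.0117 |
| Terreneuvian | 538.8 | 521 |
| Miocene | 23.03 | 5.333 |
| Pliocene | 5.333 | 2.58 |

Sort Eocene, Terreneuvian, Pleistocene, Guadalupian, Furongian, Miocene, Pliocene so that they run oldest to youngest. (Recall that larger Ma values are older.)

Terreneuvian, Furongian, Guadalupian, Eocene, Miocene, Pliocene, Pleistocene

Read off each span (Ma): Eocene 56–33.9; Terreneuvian 538.8–521; Pleistocene 2.58–0.0117; Guadalupian 273.01–259.51; Furongian 497–485.4; Miocene 23.03–5.333; Pliocene 5.333–2.58.
Larger Ma is older, so oldest→youngest is Terreneuvian, Furongian, Guadalupian, Eocene, Miocene, Pliocene, Pleistocene.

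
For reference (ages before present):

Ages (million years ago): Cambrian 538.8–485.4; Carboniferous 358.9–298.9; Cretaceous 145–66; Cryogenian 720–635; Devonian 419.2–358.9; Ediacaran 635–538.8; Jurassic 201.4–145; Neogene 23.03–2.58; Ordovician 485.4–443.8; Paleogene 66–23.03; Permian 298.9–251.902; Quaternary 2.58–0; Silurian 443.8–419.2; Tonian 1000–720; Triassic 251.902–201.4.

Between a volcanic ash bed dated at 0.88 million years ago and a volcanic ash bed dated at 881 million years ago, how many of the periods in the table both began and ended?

The older date is 881 Ma and the younger is 0.88 Ma.
Periods with start < 881 and end > 0.88 Ma: Cryogenian (720–635), Ediacaran (635–538.8), Cambrian (538.8–485.4), Ordovician (485.4–443.8), Silurian (443.8–419.2), Devonian (419.2–358.9), Carboniferous (358.9–298.9), Permian (298.9–251.902), Triassic (251.902–201.4), Jurassic (201.4–145), Cretaceous (145–66), Paleogene (66–23.03), Neogene (23.03–2.58).
That is 13 complete periods.

13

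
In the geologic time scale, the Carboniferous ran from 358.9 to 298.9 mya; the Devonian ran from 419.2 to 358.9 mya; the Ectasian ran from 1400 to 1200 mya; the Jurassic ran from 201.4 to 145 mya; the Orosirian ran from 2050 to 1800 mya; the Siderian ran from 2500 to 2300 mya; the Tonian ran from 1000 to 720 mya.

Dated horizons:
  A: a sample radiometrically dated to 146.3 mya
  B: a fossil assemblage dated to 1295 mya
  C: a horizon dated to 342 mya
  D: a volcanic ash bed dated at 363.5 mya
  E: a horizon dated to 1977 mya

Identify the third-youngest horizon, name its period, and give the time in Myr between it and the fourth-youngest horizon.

D, in the Devonian; 931.5 million years to B

Smaller Ma means younger, so youngest first: A 146.3 < C 342 < D 363.5 < B 1295 < E 1977.
Counting 3 along gives D (363.5 Ma); the excerpt puts that inside the Devonian, 419.2–358.9 Ma.
Next in line is B (1295 Ma), and 1295 − 363.5 = 931.5 Myr.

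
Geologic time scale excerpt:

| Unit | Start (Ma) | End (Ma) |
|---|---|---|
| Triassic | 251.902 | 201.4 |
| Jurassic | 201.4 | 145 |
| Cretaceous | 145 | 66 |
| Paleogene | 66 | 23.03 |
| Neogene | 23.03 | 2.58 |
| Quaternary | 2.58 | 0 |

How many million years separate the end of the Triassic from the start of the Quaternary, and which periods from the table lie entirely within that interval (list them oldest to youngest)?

198.82 million years; Jurassic, Cretaceous, Paleogene, Neogene

The Triassic closes at 201.4 Ma and the Quaternary opens at 2.58 Ma, so the interval is 201.4 − 2.58 = 198.82 Myr.
A period fits inside if it starts at or after 201.4 Ma and ends at or before 2.58 Ma; oldest first that gives Jurassic, Cretaceous, Paleogene, Neogene.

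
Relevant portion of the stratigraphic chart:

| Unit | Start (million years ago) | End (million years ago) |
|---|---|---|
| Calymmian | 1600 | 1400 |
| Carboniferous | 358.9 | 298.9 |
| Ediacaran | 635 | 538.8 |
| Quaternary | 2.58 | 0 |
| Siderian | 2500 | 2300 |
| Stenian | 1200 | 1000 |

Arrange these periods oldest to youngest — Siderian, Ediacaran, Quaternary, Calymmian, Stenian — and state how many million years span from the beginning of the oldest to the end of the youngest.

From the excerpt: Siderian 2500–2300; Ediacaran 635–538.8; Quaternary 2.58–0; Calymmian 1600–1400; Stenian 1200–1000 (Ma).
Larger Ma is earlier, so the oldest is Siderian and the youngest is Quaternary; oldest to youngest: Siderian, Calymmian, Stenian, Ediacaran, Quaternary.
Oldest start 2500 minus youngest end 0 gives 2500 Myr overall.

Siderian → Calymmian → Stenian → Ediacaran → Quaternary; total span 2500 Myr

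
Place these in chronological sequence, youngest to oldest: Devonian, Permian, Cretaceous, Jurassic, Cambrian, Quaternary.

Group by era (each group listed oldest first) — Paleozoic: Cambrian, Devonian, Permian; Mesozoic: Jurassic, Cretaceous; Cenozoic: Quaternary. The eras run Paleozoic → Mesozoic → Cenozoic. Concatenating the groups in that era order and then reversing gives youngest to oldest.

Quaternary, Cretaceous, Jurassic, Permian, Devonian, Cambrian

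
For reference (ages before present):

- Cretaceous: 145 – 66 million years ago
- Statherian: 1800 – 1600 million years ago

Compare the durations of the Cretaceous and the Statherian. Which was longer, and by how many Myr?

Statherian, by 121 million years

Cretaceous: 145 − 66 = 79 Myr.
Statherian: 1800 − 1600 = 200 Myr.
Difference: 200 − 79 = 121 Myr, so the Statherian was longer.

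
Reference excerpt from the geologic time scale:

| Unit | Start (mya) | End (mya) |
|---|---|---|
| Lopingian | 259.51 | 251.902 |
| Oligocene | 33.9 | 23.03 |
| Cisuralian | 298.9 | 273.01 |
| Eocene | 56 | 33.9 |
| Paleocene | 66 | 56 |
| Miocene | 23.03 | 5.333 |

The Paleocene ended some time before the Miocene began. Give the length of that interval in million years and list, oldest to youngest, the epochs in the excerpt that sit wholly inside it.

32.97 million years; Eocene, Oligocene

The Paleocene closes at 56 Ma and the Miocene opens at 23.03 Ma, so the interval is 56 − 23.03 = 32.97 Myr.
An epoch fits inside if it starts at or after 56 Ma and ends at or before 23.03 Ma; oldest first that gives Eocene, Oligocene.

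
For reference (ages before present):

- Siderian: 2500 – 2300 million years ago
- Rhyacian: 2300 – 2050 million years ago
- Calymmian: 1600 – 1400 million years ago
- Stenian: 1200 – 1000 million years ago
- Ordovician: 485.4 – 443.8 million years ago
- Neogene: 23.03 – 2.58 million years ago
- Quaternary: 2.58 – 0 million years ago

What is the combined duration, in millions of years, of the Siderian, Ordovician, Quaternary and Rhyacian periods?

Duration is start − end for each: (2500 − 2300) + (485.4 − 443.8) + (2.58 − 0) + (2300 − 2050).
That is 200 + 41.6 + 2.58 + 250, which totals 494.18 million years.

494.18 million years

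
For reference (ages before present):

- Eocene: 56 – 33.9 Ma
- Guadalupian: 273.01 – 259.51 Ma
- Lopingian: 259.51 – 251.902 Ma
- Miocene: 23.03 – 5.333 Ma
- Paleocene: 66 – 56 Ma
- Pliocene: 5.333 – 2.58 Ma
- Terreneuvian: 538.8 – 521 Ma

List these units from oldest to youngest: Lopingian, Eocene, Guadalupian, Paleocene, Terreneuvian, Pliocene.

The oldest of these is Terreneuvian (starts 538.8 Ma) and the youngest is Pliocene (ends 2.58 Ma).
In between, by decreasing start age: Guadalupian (273.01), Lopingian (259.51), Paleocene (66), Eocene (56).

Terreneuvian, Guadalupian, Lopingian, Paleocene, Eocene, Pliocene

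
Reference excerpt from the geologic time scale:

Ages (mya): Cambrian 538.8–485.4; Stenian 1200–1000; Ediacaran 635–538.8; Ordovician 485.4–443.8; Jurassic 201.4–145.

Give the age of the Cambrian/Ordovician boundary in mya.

485.4 mya

The Cambrian ends and the Ordovician begins at 485.4 mya.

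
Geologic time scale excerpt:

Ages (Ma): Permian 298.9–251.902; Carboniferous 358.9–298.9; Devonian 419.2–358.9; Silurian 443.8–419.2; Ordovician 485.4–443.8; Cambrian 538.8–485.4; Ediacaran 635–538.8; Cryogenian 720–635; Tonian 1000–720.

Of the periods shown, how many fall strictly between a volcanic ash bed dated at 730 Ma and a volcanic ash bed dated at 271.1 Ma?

7

The older date is 730 Ma and the younger is 271.1 Ma.
Periods with start < 730 and end > 271.1 Ma: Cryogenian (720–635), Ediacaran (635–538.8), Cambrian (538.8–485.4), Ordovician (485.4–443.8), Silurian (443.8–419.2), Devonian (419.2–358.9), Carboniferous (358.9–298.9).
That is 7 complete periods.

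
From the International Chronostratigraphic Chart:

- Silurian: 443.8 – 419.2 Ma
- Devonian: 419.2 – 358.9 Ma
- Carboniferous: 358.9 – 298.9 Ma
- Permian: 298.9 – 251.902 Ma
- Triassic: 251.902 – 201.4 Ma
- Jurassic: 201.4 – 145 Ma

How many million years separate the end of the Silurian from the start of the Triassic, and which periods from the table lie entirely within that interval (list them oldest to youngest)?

End of Silurian = 419.2 Ma; start of Triassic = 251.902 Ma.
Gap = 419.2 − 251.902 = 167.298 Myr.
Periods wholly inside 419.2–251.902 Ma: Devonian (419.2–358.9), Carboniferous (358.9–298.9), Permian (298.9–251.902).

167.298 million years; Devonian, Carboniferous, Permian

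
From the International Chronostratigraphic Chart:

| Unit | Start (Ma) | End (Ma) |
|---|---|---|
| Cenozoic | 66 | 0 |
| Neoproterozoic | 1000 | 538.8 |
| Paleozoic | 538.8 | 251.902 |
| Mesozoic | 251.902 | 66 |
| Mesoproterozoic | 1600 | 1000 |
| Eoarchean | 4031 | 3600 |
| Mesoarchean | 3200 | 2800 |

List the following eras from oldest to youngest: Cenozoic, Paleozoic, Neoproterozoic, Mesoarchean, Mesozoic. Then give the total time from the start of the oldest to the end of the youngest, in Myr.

Start ages (Ma): Mesoarchean 3200, Neoproterozoic 1000, Paleozoic 538.8, Mesozoic 251.902, Cenozoic 66.
Ordered oldest to youngest: Mesoarchean, Neoproterozoic, Paleozoic, Mesozoic, Cenozoic.
Span = 3200 − 0 = 3200 Myr.

Mesoarchean → Neoproterozoic → Paleozoic → Mesozoic → Cenozoic; total span 3200 Myr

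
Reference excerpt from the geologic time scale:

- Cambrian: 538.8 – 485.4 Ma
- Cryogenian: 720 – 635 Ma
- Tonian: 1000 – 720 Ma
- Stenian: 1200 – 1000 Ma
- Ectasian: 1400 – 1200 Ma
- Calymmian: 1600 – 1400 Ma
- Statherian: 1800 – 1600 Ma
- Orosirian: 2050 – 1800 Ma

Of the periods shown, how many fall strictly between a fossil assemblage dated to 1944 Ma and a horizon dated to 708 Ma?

5

The older date is 1944 Ma and the younger is 708 Ma.
Periods with start < 1944 and end > 708 Ma: Statherian (1800–1600), Calymmian (1600–1400), Ectasian (1400–1200), Stenian (1200–1000), Tonian (1000–720).
That is 5 complete periods.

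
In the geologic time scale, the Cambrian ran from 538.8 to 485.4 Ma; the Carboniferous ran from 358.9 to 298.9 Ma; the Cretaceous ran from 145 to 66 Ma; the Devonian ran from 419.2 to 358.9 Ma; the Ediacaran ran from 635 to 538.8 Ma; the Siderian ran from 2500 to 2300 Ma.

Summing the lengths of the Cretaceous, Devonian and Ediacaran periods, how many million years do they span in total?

235.5 million years

Each duration: Cretaceous = 79; Devonian = 60.3; Ediacaran = 96.2.
Sum: 79 + 60.3 + 96.2 = 235.5 Myr.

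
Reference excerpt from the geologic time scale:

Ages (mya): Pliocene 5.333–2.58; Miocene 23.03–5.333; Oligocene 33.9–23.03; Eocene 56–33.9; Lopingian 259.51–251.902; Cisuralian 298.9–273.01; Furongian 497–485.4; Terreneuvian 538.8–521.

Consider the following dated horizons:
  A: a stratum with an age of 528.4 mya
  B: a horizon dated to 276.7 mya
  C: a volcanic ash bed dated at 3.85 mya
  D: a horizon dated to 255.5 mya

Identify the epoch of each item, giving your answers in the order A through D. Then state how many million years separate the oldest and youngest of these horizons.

A — Terreneuvian; B — Cisuralian; C — Pliocene; D — Lopingian; span 524.55 million years

Match each age against the start–end ranges in the excerpt: A = 528.4 Ma → Terreneuvian (538.8–521); B = 276.7 Ma → Cisuralian (298.9–273.01); C = 3.85 Ma → Pliocene (5.333–2.58); D = 255.5 Ma → Lopingian (259.51–251.902).
The largest age is 528.4 Ma and the smallest is 3.85 Ma; their difference is 524.55 Myr.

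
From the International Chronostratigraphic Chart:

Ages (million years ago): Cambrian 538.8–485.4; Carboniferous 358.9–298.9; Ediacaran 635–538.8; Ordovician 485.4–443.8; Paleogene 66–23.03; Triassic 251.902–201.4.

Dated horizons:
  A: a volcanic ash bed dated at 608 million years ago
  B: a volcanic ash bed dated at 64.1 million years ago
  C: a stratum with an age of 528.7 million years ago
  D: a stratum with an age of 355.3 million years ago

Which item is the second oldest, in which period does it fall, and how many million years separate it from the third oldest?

Larger Ma means older, so oldest first: A 608 > C 528.7 > D 355.3 > B 64.1.
Counting 2 along gives C (528.7 Ma); the excerpt puts that inside the Cambrian, 538.8–485.4 Ma.
Next in line is D (355.3 Ma), and 528.7 − 355.3 = 173.4 Myr.

C, in the Cambrian; 173.4 million years to D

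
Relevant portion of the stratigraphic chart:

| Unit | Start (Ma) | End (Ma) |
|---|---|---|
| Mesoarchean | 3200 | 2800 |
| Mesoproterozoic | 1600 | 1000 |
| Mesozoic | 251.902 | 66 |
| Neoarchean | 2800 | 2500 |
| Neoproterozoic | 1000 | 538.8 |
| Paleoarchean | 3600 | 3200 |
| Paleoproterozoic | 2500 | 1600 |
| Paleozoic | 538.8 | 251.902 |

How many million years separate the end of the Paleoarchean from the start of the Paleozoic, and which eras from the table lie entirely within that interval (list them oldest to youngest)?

2661.2 million years; Mesoarchean, Neoarchean, Paleoproterozoic, Mesoproterozoic, Neoproterozoic

The Paleoarchean closes at 3200 Ma and the Paleozoic opens at 538.8 Ma, so the interval is 3200 − 538.8 = 2661.2 Myr.
An era fits inside if it starts at or after 3200 Ma and ends at or before 538.8 Ma; oldest first that gives Mesoarchean, Neoarchean, Paleoproterozoic, Mesoproterozoic, Neoproterozoic.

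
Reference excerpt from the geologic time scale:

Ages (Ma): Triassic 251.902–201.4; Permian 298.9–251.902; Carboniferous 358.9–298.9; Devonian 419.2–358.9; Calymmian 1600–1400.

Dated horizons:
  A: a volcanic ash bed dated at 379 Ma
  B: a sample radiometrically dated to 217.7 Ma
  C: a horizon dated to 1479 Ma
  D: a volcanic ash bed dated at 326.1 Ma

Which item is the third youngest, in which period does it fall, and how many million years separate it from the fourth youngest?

A, in the Devonian; 1100 million years to C

Sorted youngest-first by Ma: B (217.7), D (326.1), A (379), C (1479).
The third youngest is A at 379 Ma, which lies in 419.2–358.9 Ma: the Devonian.
The fourth youngest is C at 1479 Ma; separation = |379 − 1479| = 1100 Myr.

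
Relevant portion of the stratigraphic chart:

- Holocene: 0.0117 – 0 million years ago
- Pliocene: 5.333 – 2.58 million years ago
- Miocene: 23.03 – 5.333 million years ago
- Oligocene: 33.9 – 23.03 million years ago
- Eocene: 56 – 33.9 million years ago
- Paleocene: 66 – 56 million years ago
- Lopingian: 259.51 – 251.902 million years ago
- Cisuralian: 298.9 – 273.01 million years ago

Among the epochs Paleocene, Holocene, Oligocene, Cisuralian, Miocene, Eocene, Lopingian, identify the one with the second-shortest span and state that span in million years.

Lopingian, 7.608 million years

Start − end for each: Paleocene 66 − 56 = 10; Holocene 0.0117 − 0 = 0.0117; Oligocene 33.9 − 23.03 = 10.87; Cisuralian 298.9 − 273.01 = 25.89; Miocene 23.03 − 5.333 = 17.697; Eocene 56 − 33.9 = 22.1; Lopingian 259.51 − 251.902 = 7.608.
Ranking these from shortest: Holocene < Lopingian < Paleocene < Oligocene < Miocene < Eocene < Cisuralian.
Position 2 in that ranking is Lopingian, which lasted 7.608 Myr.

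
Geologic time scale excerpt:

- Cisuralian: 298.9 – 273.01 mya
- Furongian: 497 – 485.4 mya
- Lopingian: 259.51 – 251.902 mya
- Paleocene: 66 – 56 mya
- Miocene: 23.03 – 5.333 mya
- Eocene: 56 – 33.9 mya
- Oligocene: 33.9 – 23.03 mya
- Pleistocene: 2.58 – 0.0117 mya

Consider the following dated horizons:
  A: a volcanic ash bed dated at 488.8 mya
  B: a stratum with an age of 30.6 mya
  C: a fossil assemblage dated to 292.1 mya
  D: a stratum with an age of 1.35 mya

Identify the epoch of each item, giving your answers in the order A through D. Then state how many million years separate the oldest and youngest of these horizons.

A — Furongian; B — Oligocene; C — Cisuralian; D — Pleistocene; span 487.45 million years

Match each age against the start–end ranges in the excerpt: A = 488.8 Ma → Furongian (497–485.4); B = 30.6 Ma → Oligocene (33.9–23.03); C = 292.1 Ma → Cisuralian (298.9–273.01); D = 1.35 Ma → Pleistocene (2.58–0.0117).
The largest age is 488.8 Ma and the smallest is 1.35 Ma; their difference is 487.45 Myr.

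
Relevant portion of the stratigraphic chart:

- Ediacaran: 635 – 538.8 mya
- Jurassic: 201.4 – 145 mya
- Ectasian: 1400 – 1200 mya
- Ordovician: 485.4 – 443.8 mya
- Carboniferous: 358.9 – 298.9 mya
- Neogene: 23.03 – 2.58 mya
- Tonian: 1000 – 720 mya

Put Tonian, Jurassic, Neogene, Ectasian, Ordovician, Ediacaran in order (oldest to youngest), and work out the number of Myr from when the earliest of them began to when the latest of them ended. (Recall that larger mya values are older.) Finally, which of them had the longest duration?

Ectasian, Tonian, Ediacaran, Ordovician, Jurassic, Neogene; total span 1397.42 Myr; longest is Tonian

From the excerpt: Tonian 1000–720; Jurassic 201.4–145; Neogene 23.03–2.58; Ectasian 1400–1200; Ordovician 485.4–443.8; Ediacaran 635–538.8 (Ma).
Larger Ma is earlier, so the oldest is Ectasian and the youngest is Neogene; oldest to youngest: Ectasian, Tonian, Ediacaran, Ordovician, Jurassic, Neogene.
Oldest start 1400 minus youngest end 2.58 gives 1397.42 Myr overall.
Individual lengths (start − end): Jurassic 56.4; Ordovician 41.6; Ectasian 200; Tonian 280; Neogene 20.45; Ediacaran 96.2. The largest is Tonian at 280 Myr.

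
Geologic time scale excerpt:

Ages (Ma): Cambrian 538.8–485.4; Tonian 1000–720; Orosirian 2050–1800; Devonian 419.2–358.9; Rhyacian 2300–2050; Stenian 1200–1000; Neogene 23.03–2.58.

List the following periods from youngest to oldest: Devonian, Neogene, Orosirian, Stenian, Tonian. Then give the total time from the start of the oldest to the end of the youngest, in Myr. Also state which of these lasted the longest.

From the excerpt: Devonian 419.2–358.9; Neogene 23.03–2.58; Orosirian 2050–1800; Stenian 1200–1000; Tonian 1000–720 (Ma).
Larger Ma is earlier, so the oldest is Orosirian and the youngest is Neogene; youngest to oldest: Neogene, Devonian, Tonian, Stenian, Orosirian.
Oldest start 2050 minus youngest end 2.58 gives 2047.42 Myr overall.
Individual lengths (start − end): Orosirian 250; Neogene 20.45; Devonian 60.3; Stenian 200; Tonian 280. The largest is Tonian at 280 Myr.

Neogene → Devonian → Tonian → Stenian → Orosirian; total span 2047.42 Myr; longest is Tonian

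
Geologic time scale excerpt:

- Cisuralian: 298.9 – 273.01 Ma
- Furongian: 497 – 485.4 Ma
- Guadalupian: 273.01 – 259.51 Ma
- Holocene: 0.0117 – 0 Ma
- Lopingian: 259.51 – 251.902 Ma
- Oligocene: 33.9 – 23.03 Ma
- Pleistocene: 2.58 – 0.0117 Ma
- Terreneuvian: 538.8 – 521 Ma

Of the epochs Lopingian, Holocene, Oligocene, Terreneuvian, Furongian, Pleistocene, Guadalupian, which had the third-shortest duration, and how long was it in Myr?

Start − end for each: Lopingian 259.51 − 251.902 = 7.608; Holocene 0.0117 − 0 = 0.0117; Oligocene 33.9 − 23.03 = 10.87; Terreneuvian 538.8 − 521 = 17.8; Furongian 497 − 485.4 = 11.6; Pleistocene 2.58 − 0.0117 = 2.5683; Guadalupian 273.01 − 259.51 = 13.5.
Ranking these from shortest: Holocene < Pleistocene < Lopingian < Oligocene < Furongian < Guadalupian < Terreneuvian.
Position 3 in that ranking is Lopingian, which lasted 7.608 Myr.

Lopingian, 7.608 million years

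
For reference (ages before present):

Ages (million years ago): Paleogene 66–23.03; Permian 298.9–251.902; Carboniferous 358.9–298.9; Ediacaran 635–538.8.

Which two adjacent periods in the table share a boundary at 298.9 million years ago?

Carboniferous and Permian

The Carboniferous ends at 298.9 million years ago and the Permian begins at 298.9 million years ago, so they share that boundary.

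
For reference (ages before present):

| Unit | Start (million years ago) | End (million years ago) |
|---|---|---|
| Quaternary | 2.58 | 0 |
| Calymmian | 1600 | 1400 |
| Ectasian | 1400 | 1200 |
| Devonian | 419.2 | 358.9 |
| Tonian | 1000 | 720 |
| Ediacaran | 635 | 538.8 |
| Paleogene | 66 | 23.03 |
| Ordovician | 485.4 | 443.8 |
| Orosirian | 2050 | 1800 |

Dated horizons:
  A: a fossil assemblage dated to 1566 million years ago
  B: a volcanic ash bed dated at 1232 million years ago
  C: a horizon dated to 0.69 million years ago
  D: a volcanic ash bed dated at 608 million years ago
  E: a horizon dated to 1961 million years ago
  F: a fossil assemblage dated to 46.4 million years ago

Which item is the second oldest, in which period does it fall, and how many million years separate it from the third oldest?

A, in the Calymmian; 334 million years to B

Larger Ma means older, so oldest first: E 1961 > A 1566 > B 1232 > D 608 > F 46.4 > C 0.69.
Counting 2 along gives A (1566 Ma); the excerpt puts that inside the Calymmian, 1600–1400 Ma.
Next in line is B (1232 Ma), and 1566 − 1232 = 334 Myr.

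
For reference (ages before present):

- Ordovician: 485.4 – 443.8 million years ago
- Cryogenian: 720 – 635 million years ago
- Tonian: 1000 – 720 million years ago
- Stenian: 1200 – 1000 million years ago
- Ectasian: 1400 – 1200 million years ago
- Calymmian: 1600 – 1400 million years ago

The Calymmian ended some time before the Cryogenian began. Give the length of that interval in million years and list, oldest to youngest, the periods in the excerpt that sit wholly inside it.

680 million years; Ectasian, Stenian, Tonian

End of Calymmian = 1400 Ma; start of Cryogenian = 720 Ma.
Gap = 1400 − 720 = 680 Myr.
Periods wholly inside 1400–720 Ma: Ectasian (1400–1200), Stenian (1200–1000), Tonian (1000–720).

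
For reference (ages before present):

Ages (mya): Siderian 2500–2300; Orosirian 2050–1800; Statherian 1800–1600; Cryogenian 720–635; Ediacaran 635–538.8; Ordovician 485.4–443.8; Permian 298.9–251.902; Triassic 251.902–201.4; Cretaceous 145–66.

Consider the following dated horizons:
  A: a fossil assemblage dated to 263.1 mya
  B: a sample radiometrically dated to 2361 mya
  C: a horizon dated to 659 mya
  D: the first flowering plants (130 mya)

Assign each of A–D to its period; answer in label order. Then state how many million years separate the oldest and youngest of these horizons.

A — Permian; B — Siderian; C — Cryogenian; D — Cretaceous; span 2231 million years

Match each age against the start–end ranges in the excerpt: A = 263.1 Ma → Permian (298.9–251.902); B = 2361 Ma → Siderian (2500–2300); C = 659 Ma → Cryogenian (720–635); D = 130 Ma → Cretaceous (145–66).
The largest age is 2361 Ma and the smallest is 130 Ma; their difference is 2231 Myr.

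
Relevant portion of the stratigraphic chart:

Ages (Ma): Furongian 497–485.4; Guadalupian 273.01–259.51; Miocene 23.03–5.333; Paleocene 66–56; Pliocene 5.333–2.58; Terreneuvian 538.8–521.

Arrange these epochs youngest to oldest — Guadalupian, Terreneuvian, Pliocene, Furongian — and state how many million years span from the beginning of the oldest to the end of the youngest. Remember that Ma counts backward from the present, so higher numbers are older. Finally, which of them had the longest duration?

Start ages (Ma): Terreneuvian 538.8, Furongian 497, Guadalupian 273.01, Pliocene 5.333.
Ordered youngest to oldest: Pliocene, Guadalupian, Furongian, Terreneuvian.
Span = 538.8 − 2.58 = 536.22 Myr.
Durations: Terreneuvian 17.8, Pliocene 2.753, Guadalupian 13.5, Furongian 11.6 → longest is Terreneuvian (17.8 Myr).

Pliocene, Guadalupian, Furongian, Terreneuvian; total span 536.22 Myr; longest is Terreneuvian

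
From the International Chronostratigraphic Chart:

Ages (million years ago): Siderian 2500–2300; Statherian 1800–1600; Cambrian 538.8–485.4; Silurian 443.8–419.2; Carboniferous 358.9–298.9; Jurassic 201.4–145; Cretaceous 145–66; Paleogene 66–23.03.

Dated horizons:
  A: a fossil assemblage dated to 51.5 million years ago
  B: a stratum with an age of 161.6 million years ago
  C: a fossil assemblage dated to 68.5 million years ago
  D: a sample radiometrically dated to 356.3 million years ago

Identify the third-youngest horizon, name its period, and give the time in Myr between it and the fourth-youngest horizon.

Sorted youngest-first by Ma: A (51.5), C (68.5), B (161.6), D (356.3).
The third youngest is B at 161.6 Ma, which lies in 201.4–145 Ma: the Jurassic.
The fourth youngest is D at 356.3 Ma; separation = |161.6 − 356.3| = 194.7 Myr.

B, in the Jurassic; 194.7 million years to D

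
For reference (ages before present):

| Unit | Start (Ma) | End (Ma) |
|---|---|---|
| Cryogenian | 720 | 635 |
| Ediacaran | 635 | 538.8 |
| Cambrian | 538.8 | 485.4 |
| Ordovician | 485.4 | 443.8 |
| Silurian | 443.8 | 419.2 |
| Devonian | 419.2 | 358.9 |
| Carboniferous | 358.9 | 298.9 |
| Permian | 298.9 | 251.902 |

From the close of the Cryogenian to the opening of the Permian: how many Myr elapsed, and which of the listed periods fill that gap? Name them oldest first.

336.1 million years; Ediacaran, Cambrian, Ordovician, Silurian, Devonian, Carboniferous

End of Cryogenian = 635 Ma; start of Permian = 298.9 Ma.
Gap = 635 − 298.9 = 336.1 Myr.
Periods wholly inside 635–298.9 Ma: Ediacaran (635–538.8), Cambrian (538.8–485.4), Ordovician (485.4–443.8), Silurian (443.8–419.2), Devonian (419.2–358.9), Carboniferous (358.9–298.9).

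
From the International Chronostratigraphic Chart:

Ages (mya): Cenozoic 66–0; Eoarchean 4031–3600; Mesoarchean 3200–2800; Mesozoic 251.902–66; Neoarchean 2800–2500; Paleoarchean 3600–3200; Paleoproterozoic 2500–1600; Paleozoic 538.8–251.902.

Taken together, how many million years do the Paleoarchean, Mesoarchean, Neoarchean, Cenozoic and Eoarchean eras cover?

1597 million years

Each duration: Paleoarchean = 400; Mesoarchean = 400; Neoarchean = 300; Cenozoic = 66; Eoarchean = 431.
Sum: 400 + 400 + 300 + 66 + 431 = 1597 Myr.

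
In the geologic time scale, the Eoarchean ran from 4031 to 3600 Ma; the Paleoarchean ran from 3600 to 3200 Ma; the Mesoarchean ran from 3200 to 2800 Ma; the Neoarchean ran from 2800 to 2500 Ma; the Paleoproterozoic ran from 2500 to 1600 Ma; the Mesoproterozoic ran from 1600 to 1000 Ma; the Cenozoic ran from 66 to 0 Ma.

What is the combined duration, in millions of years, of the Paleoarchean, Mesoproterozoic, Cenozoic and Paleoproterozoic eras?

Duration is start − end for each: (3600 − 3200) + (1600 − 1000) + (66 − 0) + (2500 − 1600).
That is 400 + 600 + 66 + 900, which totals 1966 million years.

1966 million years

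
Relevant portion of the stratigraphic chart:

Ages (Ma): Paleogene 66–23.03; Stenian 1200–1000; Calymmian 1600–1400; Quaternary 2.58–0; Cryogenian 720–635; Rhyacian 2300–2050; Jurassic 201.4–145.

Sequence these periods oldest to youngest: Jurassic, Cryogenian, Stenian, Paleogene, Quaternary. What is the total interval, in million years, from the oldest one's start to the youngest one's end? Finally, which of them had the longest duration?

Start ages (Ma): Stenian 1200, Cryogenian 720, Jurassic 201.4, Paleogene 66, Quaternary 2.58.
Ordered oldest to youngest: Stenian, Cryogenian, Jurassic, Paleogene, Quaternary.
Span = 1200 − 0 = 1200 Myr.
Durations: Cryogenian 85, Jurassic 56.4, Quaternary 2.58, Stenian 200, Paleogene 42.97 → longest is Stenian (200 Myr).

Stenian → Cryogenian → Jurassic → Paleogene → Quaternary; total span 1200 Myr; longest is Stenian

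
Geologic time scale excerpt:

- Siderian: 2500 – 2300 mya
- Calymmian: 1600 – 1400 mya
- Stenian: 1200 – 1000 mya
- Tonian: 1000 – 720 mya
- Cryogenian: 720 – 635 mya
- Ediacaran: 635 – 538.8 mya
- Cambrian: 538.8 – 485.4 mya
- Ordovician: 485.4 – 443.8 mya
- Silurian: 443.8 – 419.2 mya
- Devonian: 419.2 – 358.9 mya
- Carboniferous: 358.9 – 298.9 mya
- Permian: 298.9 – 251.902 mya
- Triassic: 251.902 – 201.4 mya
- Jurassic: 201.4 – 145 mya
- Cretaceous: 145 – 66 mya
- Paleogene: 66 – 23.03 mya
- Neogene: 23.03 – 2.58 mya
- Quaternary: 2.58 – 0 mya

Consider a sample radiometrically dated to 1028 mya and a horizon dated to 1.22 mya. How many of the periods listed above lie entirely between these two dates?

14

The older date is 1028 Ma and the younger is 1.22 Ma.
Periods with start < 1028 and end > 1.22 Ma: Tonian (1000–720), Cryogenian (720–635), Ediacaran (635–538.8), Cambrian (538.8–485.4), Ordovician (485.4–443.8), Silurian (443.8–419.2), Devonian (419.2–358.9), Carboniferous (358.9–298.9), Permian (298.9–251.902), Triassic (251.902–201.4), Jurassic (201.4–145), Cretaceous (145–66), Paleogene (66–23.03), Neogene (23.03–2.58).
That is 14 complete periods.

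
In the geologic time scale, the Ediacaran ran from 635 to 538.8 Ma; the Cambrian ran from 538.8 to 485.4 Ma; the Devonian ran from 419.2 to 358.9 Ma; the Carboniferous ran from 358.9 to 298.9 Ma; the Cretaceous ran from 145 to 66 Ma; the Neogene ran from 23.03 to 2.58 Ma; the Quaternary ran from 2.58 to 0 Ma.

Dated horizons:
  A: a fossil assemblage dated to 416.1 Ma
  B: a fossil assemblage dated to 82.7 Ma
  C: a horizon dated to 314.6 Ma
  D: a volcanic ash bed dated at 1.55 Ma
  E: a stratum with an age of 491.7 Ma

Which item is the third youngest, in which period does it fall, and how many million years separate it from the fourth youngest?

C, in the Carboniferous; 101.5 million years to A

Sorted youngest-first by Ma: D (1.55), B (82.7), C (314.6), A (416.1), E (491.7).
The third youngest is C at 314.6 Ma, which lies in 358.9–298.9 Ma: the Carboniferous.
The fourth youngest is A at 416.1 Ma; separation = |314.6 − 416.1| = 101.5 Myr.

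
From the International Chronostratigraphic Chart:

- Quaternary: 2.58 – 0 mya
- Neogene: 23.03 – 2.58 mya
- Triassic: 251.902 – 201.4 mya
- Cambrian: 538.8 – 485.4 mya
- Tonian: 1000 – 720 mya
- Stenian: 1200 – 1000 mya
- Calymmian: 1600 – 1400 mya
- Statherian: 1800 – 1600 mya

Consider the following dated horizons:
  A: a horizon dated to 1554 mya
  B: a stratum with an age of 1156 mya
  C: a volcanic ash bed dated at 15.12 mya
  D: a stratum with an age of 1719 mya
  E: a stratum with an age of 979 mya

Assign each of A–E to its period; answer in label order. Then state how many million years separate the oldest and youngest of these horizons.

A: 1554 Ma lies in 1600–1400 Ma, so Calymmian.
B: 1156 Ma lies in 1200–1000 Ma, so Stenian.
C: 15.12 Ma lies in 23.03–2.58 Ma, so Neogene.
D: 1719 Ma lies in 1800–1600 Ma, so Statherian.
E: 979 Ma lies in 1000–720 Ma, so Tonian.
Oldest = 1719 Ma, youngest = 15.12 Ma → span 1703.88 Myr.

A — Calymmian; B — Stenian; C — Neogene; D — Statherian; E — Tonian; span 1703.88 million years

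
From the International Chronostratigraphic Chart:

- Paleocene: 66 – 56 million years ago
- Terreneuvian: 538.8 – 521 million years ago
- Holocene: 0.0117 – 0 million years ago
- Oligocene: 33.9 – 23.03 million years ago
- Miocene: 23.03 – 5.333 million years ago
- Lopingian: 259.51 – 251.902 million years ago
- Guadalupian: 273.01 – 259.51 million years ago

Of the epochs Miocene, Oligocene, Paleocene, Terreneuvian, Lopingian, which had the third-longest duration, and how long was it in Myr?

Oligocene, 10.87 million years

Start − end for each: Miocene 23.03 − 5.333 = 17.697; Oligocene 33.9 − 23.03 = 10.87; Paleocene 66 − 56 = 10; Terreneuvian 538.8 − 521 = 17.8; Lopingian 259.51 − 251.902 = 7.608.
Ranking these from longest: Terreneuvian > Miocene > Oligocene > Paleocene > Lopingian.
Position 3 in that ranking is Oligocene, which lasted 10.87 Myr.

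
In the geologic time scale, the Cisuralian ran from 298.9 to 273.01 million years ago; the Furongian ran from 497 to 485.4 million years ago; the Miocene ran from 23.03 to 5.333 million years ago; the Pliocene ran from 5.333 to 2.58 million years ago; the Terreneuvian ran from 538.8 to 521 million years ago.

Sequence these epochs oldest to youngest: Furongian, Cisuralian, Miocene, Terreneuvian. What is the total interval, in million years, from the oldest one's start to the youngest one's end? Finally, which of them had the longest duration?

From the excerpt: Furongian 497–485.4; Cisuralian 298.9–273.01; Miocene 23.03–5.333; Terreneuvian 538.8–521 (Ma).
Larger Ma is earlier, so the oldest is Terreneuvian and the youngest is Miocene; oldest to youngest: Terreneuvian, Furongian, Cisuralian, Miocene.
Oldest start 538.8 minus youngest end 5.333 gives 533.467 Myr overall.
Individual lengths (start − end): Furongian 11.6; Miocene 17.697; Terreneuvian 17.8; Cisuralian 25.89. The largest is Cisuralian at 25.89 Myr.

Terreneuvian → Furongian → Cisuralian → Miocene; total span 533.467 Myr; longest is Cisuralian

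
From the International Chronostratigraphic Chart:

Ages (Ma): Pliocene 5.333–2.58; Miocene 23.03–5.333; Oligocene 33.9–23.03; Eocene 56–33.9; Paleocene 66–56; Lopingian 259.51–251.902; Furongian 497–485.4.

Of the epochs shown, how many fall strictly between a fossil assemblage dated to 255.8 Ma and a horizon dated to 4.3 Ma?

255.8 Ma sits inside the Lopingian (259.51–251.902) and 4.3 Ma inside the Pliocene (5.333–2.58); neither of those is wholly between the two dates.
The listed epochs lying completely between them are Paleocene, Eocene, Oligocene, Miocene — 4 in all.

4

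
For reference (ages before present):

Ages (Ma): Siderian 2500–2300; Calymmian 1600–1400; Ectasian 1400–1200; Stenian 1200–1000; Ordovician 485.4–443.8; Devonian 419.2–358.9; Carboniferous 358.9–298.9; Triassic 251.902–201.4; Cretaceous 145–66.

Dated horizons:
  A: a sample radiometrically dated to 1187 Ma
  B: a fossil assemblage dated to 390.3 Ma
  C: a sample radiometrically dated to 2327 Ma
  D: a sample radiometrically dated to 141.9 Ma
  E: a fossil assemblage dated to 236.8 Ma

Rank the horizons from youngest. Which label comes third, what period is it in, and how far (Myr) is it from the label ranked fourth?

Smaller Ma means younger, so youngest first: D 141.9 < E 236.8 < B 390.3 < A 1187 < C 2327.
Counting 3 along gives B (390.3 Ma); the excerpt puts that inside the Devonian, 419.2–358.9 Ma.
Next in line is A (1187 Ma), and 1187 − 390.3 = 796.7 Myr.

B, in the Devonian; 796.7 million years to A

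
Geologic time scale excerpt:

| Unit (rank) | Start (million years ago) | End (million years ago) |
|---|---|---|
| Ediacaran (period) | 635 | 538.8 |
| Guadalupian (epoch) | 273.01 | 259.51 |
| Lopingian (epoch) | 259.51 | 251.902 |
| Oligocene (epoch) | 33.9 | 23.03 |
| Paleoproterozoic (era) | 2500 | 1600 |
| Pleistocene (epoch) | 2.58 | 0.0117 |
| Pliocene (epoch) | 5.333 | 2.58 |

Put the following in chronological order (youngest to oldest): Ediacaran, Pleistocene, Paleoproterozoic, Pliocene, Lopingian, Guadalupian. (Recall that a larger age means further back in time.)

Read off each span (Ma): Ediacaran 635–538.8; Pleistocene 2.58–0.0117; Paleoproterozoic 2500–1600; Pliocene 5.333–2.58; Lopingian 259.51–251.902; Guadalupian 273.01–259.51.
Larger Ma is older, so oldest→youngest is Paleoproterozoic, Ediacaran, Guadalupian, Lopingian, Pliocene, Pleistocene; reverse it for youngest→oldest.

Pleistocene → Pliocene → Lopingian → Guadalupian → Ediacaran → Paleoproterozoic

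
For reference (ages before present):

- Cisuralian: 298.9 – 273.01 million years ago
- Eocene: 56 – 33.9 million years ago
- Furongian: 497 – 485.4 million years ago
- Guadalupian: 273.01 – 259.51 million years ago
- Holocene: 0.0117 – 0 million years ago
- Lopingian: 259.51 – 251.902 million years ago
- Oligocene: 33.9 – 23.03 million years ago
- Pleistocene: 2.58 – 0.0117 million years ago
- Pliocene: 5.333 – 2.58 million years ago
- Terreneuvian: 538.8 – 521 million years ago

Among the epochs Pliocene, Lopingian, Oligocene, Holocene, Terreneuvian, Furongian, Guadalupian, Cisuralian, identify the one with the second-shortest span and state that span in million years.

Start − end for each: Pliocene 5.333 − 2.58 = 2.753; Lopingian 259.51 − 251.902 = 7.608; Oligocene 33.9 − 23.03 = 10.87; Holocene 0.0117 − 0 = 0.0117; Terreneuvian 538.8 − 521 = 17.8; Furongian 497 − 485.4 = 11.6; Guadalupian 273.01 − 259.51 = 13.5; Cisuralian 298.9 − 273.01 = 25.89.
Ranking these from shortest: Holocene < Pliocene < Lopingian < Oligocene < Furongian < Guadalupian < Terreneuvian < Cisuralian.
Position 2 in that ranking is Pliocene, which lasted 2.753 Myr.

Pliocene, 2.753 million years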